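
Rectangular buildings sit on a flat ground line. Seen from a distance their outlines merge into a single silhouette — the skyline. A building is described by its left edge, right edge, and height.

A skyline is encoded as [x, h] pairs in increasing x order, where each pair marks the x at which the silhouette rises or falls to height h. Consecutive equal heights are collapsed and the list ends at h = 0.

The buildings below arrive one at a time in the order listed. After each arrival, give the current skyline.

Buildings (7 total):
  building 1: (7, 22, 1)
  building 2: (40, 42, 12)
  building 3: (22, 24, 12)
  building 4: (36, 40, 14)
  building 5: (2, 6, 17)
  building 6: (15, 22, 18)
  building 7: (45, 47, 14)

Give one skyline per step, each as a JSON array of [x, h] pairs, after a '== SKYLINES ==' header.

== SKYLINES ==
[[7,1],[22,0]]
[[7,1],[22,0],[40,12],[42,0]]
[[7,1],[22,12],[24,0],[40,12],[42,0]]
[[7,1],[22,12],[24,0],[36,14],[40,12],[42,0]]
[[2,17],[6,0],[7,1],[22,12],[24,0],[36,14],[40,12],[42,0]]
[[2,17],[6,0],[7,1],[15,18],[22,12],[24,0],[36,14],[40,12],[42,0]]
[[2,17],[6,0],[7,1],[15,18],[22,12],[24,0],[36,14],[40,12],[42,0],[45,14],[47,0]]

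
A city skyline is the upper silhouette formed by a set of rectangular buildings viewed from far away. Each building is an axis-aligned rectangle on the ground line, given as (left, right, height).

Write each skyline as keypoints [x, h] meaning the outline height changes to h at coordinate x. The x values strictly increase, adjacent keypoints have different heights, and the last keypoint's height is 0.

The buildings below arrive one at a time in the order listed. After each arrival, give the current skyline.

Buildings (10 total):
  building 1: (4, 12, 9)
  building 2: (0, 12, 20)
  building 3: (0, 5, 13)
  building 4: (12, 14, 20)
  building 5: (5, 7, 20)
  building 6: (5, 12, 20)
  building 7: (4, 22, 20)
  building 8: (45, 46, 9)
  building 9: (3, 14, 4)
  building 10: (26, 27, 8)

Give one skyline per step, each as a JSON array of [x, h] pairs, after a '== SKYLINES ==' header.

== SKYLINES ==
[[4,9],[12,0]]
[[0,20],[12,0]]
[[0,20],[12,0]]
[[0,20],[14,0]]
[[0,20],[14,0]]
[[0,20],[14,0]]
[[0,20],[22,0]]
[[0,20],[22,0],[45,9],[46,0]]
[[0,20],[22,0],[45,9],[46,0]]
[[0,20],[22,0],[26,8],[27,0],[45,9],[46,0]]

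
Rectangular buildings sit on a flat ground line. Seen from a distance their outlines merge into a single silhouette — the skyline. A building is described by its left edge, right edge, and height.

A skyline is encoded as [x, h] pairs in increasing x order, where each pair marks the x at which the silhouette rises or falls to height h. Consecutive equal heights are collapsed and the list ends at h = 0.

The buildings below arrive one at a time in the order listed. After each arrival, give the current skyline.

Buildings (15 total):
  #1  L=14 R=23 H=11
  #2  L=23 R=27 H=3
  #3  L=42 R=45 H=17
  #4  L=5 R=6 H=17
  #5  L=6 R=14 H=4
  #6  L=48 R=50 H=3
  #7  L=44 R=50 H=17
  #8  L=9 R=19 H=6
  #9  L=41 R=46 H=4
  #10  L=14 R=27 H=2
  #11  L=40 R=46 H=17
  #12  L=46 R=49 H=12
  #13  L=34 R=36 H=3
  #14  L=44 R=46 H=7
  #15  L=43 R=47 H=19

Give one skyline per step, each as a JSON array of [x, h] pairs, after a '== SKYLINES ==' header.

== SKYLINES ==
[[14,11],[23,0]]
[[14,11],[23,3],[27,0]]
[[14,11],[23,3],[27,0],[42,17],[45,0]]
[[5,17],[6,0],[14,11],[23,3],[27,0],[42,17],[45,0]]
[[5,17],[6,4],[14,11],[23,3],[27,0],[42,17],[45,0]]
[[5,17],[6,4],[14,11],[23,3],[27,0],[42,17],[45,0],[48,3],[50,0]]
[[5,17],[6,4],[14,11],[23,3],[27,0],[42,17],[50,0]]
[[5,17],[6,4],[9,6],[14,11],[23,3],[27,0],[42,17],[50,0]]
[[5,17],[6,4],[9,6],[14,11],[23,3],[27,0],[41,4],[42,17],[50,0]]
[[5,17],[6,4],[9,6],[14,11],[23,3],[27,0],[41,4],[42,17],[50,0]]
[[5,17],[6,4],[9,6],[14,11],[23,3],[27,0],[40,17],[50,0]]
[[5,17],[6,4],[9,6],[14,11],[23,3],[27,0],[40,17],[50,0]]
[[5,17],[6,4],[9,6],[14,11],[23,3],[27,0],[34,3],[36,0],[40,17],[50,0]]
[[5,17],[6,4],[9,6],[14,11],[23,3],[27,0],[34,3],[36,0],[40,17],[50,0]]
[[5,17],[6,4],[9,6],[14,11],[23,3],[27,0],[34,3],[36,0],[40,17],[43,19],[47,17],[50,0]]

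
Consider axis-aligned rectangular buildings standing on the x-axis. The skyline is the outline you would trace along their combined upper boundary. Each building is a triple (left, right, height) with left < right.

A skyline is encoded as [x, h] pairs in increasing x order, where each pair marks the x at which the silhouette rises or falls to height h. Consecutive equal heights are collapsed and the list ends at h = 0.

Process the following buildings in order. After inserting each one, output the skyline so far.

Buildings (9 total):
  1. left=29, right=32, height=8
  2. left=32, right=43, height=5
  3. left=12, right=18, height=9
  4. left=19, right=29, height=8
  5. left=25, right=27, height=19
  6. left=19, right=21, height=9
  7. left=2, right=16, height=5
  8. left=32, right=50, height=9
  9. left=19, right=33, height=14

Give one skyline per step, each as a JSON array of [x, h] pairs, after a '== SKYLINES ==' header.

== SKYLINES ==
[[29,8],[32,0]]
[[29,8],[32,5],[43,0]]
[[12,9],[18,0],[29,8],[32,5],[43,0]]
[[12,9],[18,0],[19,8],[32,5],[43,0]]
[[12,9],[18,0],[19,8],[25,19],[27,8],[32,5],[43,0]]
[[12,9],[18,0],[19,9],[21,8],[25,19],[27,8],[32,5],[43,0]]
[[2,5],[12,9],[18,0],[19,9],[21,8],[25,19],[27,8],[32,5],[43,0]]
[[2,5],[12,9],[18,0],[19,9],[21,8],[25,19],[27,8],[32,9],[50,0]]
[[2,5],[12,9],[18,0],[19,14],[25,19],[27,14],[33,9],[50,0]]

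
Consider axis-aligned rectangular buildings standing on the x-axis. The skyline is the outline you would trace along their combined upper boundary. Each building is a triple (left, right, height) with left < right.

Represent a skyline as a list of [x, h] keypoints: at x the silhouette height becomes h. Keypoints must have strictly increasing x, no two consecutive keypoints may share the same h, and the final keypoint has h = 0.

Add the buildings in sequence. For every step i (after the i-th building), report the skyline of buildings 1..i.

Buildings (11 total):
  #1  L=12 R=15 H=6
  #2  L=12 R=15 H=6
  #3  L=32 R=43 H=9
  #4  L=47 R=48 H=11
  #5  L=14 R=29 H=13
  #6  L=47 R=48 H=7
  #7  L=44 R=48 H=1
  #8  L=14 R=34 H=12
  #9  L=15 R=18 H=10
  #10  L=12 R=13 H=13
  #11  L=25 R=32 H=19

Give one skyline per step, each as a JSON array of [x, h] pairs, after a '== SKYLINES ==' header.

== SKYLINES ==
[[12,6],[15,0]]
[[12,6],[15,0]]
[[12,6],[15,0],[32,9],[43,0]]
[[12,6],[15,0],[32,9],[43,0],[47,11],[48,0]]
[[12,6],[14,13],[29,0],[32,9],[43,0],[47,11],[48,0]]
[[12,6],[14,13],[29,0],[32,9],[43,0],[47,11],[48,0]]
[[12,6],[14,13],[29,0],[32,9],[43,0],[44,1],[47,11],[48,0]]
[[12,6],[14,13],[29,12],[34,9],[43,0],[44,1],[47,11],[48,0]]
[[12,6],[14,13],[29,12],[34,9],[43,0],[44,1],[47,11],[48,0]]
[[12,13],[13,6],[14,13],[29,12],[34,9],[43,0],[44,1],[47,11],[48,0]]
[[12,13],[13,6],[14,13],[25,19],[32,12],[34,9],[43,0],[44,1],[47,11],[48,0]]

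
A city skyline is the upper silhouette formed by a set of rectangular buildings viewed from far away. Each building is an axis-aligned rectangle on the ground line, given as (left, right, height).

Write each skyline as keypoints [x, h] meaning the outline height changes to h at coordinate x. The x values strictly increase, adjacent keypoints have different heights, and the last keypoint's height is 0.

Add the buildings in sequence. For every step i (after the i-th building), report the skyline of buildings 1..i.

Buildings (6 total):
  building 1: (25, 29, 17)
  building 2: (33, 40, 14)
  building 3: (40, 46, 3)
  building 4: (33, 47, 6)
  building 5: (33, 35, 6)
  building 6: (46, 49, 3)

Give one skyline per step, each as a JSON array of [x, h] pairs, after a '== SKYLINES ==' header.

== SKYLINES ==
[[25,17],[29,0]]
[[25,17],[29,0],[33,14],[40,0]]
[[25,17],[29,0],[33,14],[40,3],[46,0]]
[[25,17],[29,0],[33,14],[40,6],[47,0]]
[[25,17],[29,0],[33,14],[40,6],[47,0]]
[[25,17],[29,0],[33,14],[40,6],[47,3],[49,0]]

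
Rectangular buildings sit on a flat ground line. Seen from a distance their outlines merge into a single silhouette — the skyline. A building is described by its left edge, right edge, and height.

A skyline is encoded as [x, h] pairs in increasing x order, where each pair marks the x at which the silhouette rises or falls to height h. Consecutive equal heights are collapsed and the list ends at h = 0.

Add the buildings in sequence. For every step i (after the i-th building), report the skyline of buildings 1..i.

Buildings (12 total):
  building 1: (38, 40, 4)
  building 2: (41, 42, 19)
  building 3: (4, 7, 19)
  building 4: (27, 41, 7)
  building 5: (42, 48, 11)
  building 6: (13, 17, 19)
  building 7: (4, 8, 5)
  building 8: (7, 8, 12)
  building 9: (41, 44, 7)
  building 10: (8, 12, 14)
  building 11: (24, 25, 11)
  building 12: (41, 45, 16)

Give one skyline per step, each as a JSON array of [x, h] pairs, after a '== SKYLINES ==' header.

== SKYLINES ==
[[38,4],[40,0]]
[[38,4],[40,0],[41,19],[42,0]]
[[4,19],[7,0],[38,4],[40,0],[41,19],[42,0]]
[[4,19],[7,0],[27,7],[41,19],[42,0]]
[[4,19],[7,0],[27,7],[41,19],[42,11],[48,0]]
[[4,19],[7,0],[13,19],[17,0],[27,7],[41,19],[42,11],[48,0]]
[[4,19],[7,5],[8,0],[13,19],[17,0],[27,7],[41,19],[42,11],[48,0]]
[[4,19],[7,12],[8,0],[13,19],[17,0],[27,7],[41,19],[42,11],[48,0]]
[[4,19],[7,12],[8,0],[13,19],[17,0],[27,7],[41,19],[42,11],[48,0]]
[[4,19],[7,12],[8,14],[12,0],[13,19],[17,0],[27,7],[41,19],[42,11],[48,0]]
[[4,19],[7,12],[8,14],[12,0],[13,19],[17,0],[24,11],[25,0],[27,7],[41,19],[42,11],[48,0]]
[[4,19],[7,12],[8,14],[12,0],[13,19],[17,0],[24,11],[25,0],[27,7],[41,19],[42,16],[45,11],[48,0]]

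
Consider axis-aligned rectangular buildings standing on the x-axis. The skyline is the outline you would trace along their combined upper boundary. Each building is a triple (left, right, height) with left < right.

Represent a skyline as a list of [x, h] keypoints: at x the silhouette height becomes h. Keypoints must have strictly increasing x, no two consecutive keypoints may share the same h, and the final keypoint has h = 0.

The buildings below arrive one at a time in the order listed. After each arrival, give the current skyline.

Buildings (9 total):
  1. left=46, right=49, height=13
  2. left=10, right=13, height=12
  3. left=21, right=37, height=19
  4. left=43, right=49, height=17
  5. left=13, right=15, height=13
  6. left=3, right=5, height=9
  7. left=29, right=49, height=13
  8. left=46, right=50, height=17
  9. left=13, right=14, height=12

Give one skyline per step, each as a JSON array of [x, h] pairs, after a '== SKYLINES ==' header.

== SKYLINES ==
[[46,13],[49,0]]
[[10,12],[13,0],[46,13],[49,0]]
[[10,12],[13,0],[21,19],[37,0],[46,13],[49,0]]
[[10,12],[13,0],[21,19],[37,0],[43,17],[49,0]]
[[10,12],[13,13],[15,0],[21,19],[37,0],[43,17],[49,0]]
[[3,9],[5,0],[10,12],[13,13],[15,0],[21,19],[37,0],[43,17],[49,0]]
[[3,9],[5,0],[10,12],[13,13],[15,0],[21,19],[37,13],[43,17],[49,0]]
[[3,9],[5,0],[10,12],[13,13],[15,0],[21,19],[37,13],[43,17],[50,0]]
[[3,9],[5,0],[10,12],[13,13],[15,0],[21,19],[37,13],[43,17],[50,0]]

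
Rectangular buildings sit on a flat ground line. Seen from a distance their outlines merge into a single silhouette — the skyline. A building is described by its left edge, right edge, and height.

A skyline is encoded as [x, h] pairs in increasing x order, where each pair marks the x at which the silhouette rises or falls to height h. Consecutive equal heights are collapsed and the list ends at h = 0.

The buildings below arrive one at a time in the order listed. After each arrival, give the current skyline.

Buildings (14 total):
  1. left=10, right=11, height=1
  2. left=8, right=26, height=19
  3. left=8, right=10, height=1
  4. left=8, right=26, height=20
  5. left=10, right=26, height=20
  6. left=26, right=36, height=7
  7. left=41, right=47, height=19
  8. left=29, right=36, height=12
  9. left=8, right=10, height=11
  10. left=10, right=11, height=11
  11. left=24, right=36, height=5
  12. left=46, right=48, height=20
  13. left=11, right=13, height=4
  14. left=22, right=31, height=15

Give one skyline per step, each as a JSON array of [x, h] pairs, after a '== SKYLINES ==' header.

== SKYLINES ==
[[10,1],[11,0]]
[[8,19],[26,0]]
[[8,19],[26,0]]
[[8,20],[26,0]]
[[8,20],[26,0]]
[[8,20],[26,7],[36,0]]
[[8,20],[26,7],[36,0],[41,19],[47,0]]
[[8,20],[26,7],[29,12],[36,0],[41,19],[47,0]]
[[8,20],[26,7],[29,12],[36,0],[41,19],[47,0]]
[[8,20],[26,7],[29,12],[36,0],[41,19],[47,0]]
[[8,20],[26,7],[29,12],[36,0],[41,19],[47,0]]
[[8,20],[26,7],[29,12],[36,0],[41,19],[46,20],[48,0]]
[[8,20],[26,7],[29,12],[36,0],[41,19],[46,20],[48,0]]
[[8,20],[26,15],[31,12],[36,0],[41,19],[46,20],[48,0]]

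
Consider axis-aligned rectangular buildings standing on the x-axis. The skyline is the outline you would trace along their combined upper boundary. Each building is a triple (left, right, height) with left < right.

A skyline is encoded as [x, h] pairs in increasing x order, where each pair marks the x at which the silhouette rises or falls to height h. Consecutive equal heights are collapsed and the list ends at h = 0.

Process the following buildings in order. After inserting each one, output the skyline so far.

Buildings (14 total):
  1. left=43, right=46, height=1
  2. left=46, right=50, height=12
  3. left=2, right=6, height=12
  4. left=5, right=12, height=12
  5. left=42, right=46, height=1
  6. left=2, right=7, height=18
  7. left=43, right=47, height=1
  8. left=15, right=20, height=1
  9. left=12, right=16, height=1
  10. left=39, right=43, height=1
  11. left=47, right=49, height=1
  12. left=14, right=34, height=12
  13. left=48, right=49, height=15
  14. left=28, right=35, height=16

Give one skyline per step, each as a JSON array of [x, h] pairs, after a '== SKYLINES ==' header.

== SKYLINES ==
[[43,1],[46,0]]
[[43,1],[46,12],[50,0]]
[[2,12],[6,0],[43,1],[46,12],[50,0]]
[[2,12],[12,0],[43,1],[46,12],[50,0]]
[[2,12],[12,0],[42,1],[46,12],[50,0]]
[[2,18],[7,12],[12,0],[42,1],[46,12],[50,0]]
[[2,18],[7,12],[12,0],[42,1],[46,12],[50,0]]
[[2,18],[7,12],[12,0],[15,1],[20,0],[42,1],[46,12],[50,0]]
[[2,18],[7,12],[12,1],[20,0],[42,1],[46,12],[50,0]]
[[2,18],[7,12],[12,1],[20,0],[39,1],[46,12],[50,0]]
[[2,18],[7,12],[12,1],[20,0],[39,1],[46,12],[50,0]]
[[2,18],[7,12],[12,1],[14,12],[34,0],[39,1],[46,12],[50,0]]
[[2,18],[7,12],[12,1],[14,12],[34,0],[39,1],[46,12],[48,15],[49,12],[50,0]]
[[2,18],[7,12],[12,1],[14,12],[28,16],[35,0],[39,1],[46,12],[48,15],[49,12],[50,0]]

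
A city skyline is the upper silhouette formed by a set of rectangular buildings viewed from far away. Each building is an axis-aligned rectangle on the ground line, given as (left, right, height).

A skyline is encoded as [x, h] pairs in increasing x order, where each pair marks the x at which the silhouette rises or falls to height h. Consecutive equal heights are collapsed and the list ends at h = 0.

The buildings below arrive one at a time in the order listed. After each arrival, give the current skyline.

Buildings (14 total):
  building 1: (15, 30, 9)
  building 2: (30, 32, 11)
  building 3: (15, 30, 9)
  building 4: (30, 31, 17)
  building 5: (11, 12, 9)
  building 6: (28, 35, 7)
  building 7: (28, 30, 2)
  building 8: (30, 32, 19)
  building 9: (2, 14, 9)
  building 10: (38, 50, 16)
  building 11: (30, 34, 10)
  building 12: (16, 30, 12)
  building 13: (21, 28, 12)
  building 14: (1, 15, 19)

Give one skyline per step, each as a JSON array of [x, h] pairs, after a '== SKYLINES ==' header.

== SKYLINES ==
[[15,9],[30,0]]
[[15,9],[30,11],[32,0]]
[[15,9],[30,11],[32,0]]
[[15,9],[30,17],[31,11],[32,0]]
[[11,9],[12,0],[15,9],[30,17],[31,11],[32,0]]
[[11,9],[12,0],[15,9],[30,17],[31,11],[32,7],[35,0]]
[[11,9],[12,0],[15,9],[30,17],[31,11],[32,7],[35,0]]
[[11,9],[12,0],[15,9],[30,19],[32,7],[35,0]]
[[2,9],[14,0],[15,9],[30,19],[32,7],[35,0]]
[[2,9],[14,0],[15,9],[30,19],[32,7],[35,0],[38,16],[50,0]]
[[2,9],[14,0],[15,9],[30,19],[32,10],[34,7],[35,0],[38,16],[50,0]]
[[2,9],[14,0],[15,9],[16,12],[30,19],[32,10],[34,7],[35,0],[38,16],[50,0]]
[[2,9],[14,0],[15,9],[16,12],[30,19],[32,10],[34,7],[35,0],[38,16],[50,0]]
[[1,19],[15,9],[16,12],[30,19],[32,10],[34,7],[35,0],[38,16],[50,0]]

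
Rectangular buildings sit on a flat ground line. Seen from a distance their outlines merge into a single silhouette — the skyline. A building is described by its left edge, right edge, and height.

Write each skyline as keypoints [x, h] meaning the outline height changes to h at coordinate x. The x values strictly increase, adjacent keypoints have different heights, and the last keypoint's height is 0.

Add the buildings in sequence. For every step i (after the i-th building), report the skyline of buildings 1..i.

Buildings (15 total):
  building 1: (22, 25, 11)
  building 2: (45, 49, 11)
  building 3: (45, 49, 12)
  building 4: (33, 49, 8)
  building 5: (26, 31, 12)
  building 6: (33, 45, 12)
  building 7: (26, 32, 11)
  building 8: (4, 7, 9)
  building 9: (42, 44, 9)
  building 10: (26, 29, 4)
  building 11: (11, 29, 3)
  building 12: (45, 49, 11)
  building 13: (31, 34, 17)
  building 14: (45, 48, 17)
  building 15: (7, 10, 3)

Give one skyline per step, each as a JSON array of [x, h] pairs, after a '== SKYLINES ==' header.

== SKYLINES ==
[[22,11],[25,0]]
[[22,11],[25,0],[45,11],[49,0]]
[[22,11],[25,0],[45,12],[49,0]]
[[22,11],[25,0],[33,8],[45,12],[49,0]]
[[22,11],[25,0],[26,12],[31,0],[33,8],[45,12],[49,0]]
[[22,11],[25,0],[26,12],[31,0],[33,12],[49,0]]
[[22,11],[25,0],[26,12],[31,11],[32,0],[33,12],[49,0]]
[[4,9],[7,0],[22,11],[25,0],[26,12],[31,11],[32,0],[33,12],[49,0]]
[[4,9],[7,0],[22,11],[25,0],[26,12],[31,11],[32,0],[33,12],[49,0]]
[[4,9],[7,0],[22,11],[25,0],[26,12],[31,11],[32,0],[33,12],[49,0]]
[[4,9],[7,0],[11,3],[22,11],[25,3],[26,12],[31,11],[32,0],[33,12],[49,0]]
[[4,9],[7,0],[11,3],[22,11],[25,3],[26,12],[31,11],[32,0],[33,12],[49,0]]
[[4,9],[7,0],[11,3],[22,11],[25,3],[26,12],[31,17],[34,12],[49,0]]
[[4,9],[7,0],[11,3],[22,11],[25,3],[26,12],[31,17],[34,12],[45,17],[48,12],[49,0]]
[[4,9],[7,3],[10,0],[11,3],[22,11],[25,3],[26,12],[31,17],[34,12],[45,17],[48,12],[49,0]]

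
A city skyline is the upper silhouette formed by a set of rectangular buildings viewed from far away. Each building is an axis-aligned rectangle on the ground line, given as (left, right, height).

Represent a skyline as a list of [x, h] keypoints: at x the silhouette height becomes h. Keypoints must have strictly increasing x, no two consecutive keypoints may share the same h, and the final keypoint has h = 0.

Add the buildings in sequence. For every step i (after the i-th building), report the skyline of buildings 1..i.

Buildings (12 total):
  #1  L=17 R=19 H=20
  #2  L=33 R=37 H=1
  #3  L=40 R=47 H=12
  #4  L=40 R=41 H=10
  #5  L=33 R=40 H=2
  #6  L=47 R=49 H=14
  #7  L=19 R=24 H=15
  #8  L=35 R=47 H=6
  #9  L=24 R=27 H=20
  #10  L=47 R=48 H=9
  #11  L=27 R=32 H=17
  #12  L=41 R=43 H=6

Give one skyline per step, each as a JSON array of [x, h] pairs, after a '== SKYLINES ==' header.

== SKYLINES ==
[[17,20],[19,0]]
[[17,20],[19,0],[33,1],[37,0]]
[[17,20],[19,0],[33,1],[37,0],[40,12],[47,0]]
[[17,20],[19,0],[33,1],[37,0],[40,12],[47,0]]
[[17,20],[19,0],[33,2],[40,12],[47,0]]
[[17,20],[19,0],[33,2],[40,12],[47,14],[49,0]]
[[17,20],[19,15],[24,0],[33,2],[40,12],[47,14],[49,0]]
[[17,20],[19,15],[24,0],[33,2],[35,6],[40,12],[47,14],[49,0]]
[[17,20],[19,15],[24,20],[27,0],[33,2],[35,6],[40,12],[47,14],[49,0]]
[[17,20],[19,15],[24,20],[27,0],[33,2],[35,6],[40,12],[47,14],[49,0]]
[[17,20],[19,15],[24,20],[27,17],[32,0],[33,2],[35,6],[40,12],[47,14],[49,0]]
[[17,20],[19,15],[24,20],[27,17],[32,0],[33,2],[35,6],[40,12],[47,14],[49,0]]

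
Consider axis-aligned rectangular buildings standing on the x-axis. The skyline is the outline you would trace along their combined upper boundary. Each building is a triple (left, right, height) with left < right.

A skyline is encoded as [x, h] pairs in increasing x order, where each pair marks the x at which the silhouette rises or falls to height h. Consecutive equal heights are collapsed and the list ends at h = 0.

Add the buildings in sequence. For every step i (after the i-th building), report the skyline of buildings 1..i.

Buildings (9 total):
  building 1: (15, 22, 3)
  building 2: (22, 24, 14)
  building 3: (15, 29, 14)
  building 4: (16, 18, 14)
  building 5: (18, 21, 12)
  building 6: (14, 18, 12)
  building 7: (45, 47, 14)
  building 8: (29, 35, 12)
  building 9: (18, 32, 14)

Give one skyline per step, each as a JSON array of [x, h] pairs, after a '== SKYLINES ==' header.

== SKYLINES ==
[[15,3],[22,0]]
[[15,3],[22,14],[24,0]]
[[15,14],[29,0]]
[[15,14],[29,0]]
[[15,14],[29,0]]
[[14,12],[15,14],[29,0]]
[[14,12],[15,14],[29,0],[45,14],[47,0]]
[[14,12],[15,14],[29,12],[35,0],[45,14],[47,0]]
[[14,12],[15,14],[32,12],[35,0],[45,14],[47,0]]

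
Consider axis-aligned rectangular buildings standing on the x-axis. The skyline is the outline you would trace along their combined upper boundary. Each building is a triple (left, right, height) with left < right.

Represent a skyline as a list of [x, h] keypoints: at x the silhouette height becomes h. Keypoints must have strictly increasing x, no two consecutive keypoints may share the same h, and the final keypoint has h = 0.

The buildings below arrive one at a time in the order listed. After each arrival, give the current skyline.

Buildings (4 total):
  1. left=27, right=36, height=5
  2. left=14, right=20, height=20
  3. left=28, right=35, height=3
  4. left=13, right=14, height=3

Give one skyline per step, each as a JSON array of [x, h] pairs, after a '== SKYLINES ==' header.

== SKYLINES ==
[[27,5],[36,0]]
[[14,20],[20,0],[27,5],[36,0]]
[[14,20],[20,0],[27,5],[36,0]]
[[13,3],[14,20],[20,0],[27,5],[36,0]]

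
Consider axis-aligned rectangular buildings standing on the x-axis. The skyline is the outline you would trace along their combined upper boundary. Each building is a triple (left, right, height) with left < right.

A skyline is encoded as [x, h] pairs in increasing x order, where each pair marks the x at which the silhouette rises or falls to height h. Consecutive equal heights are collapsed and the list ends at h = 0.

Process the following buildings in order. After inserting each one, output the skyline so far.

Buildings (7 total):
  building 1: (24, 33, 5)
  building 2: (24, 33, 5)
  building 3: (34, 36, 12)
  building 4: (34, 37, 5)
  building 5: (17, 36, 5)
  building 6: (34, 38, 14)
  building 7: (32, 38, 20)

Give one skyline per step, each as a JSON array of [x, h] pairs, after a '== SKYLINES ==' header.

== SKYLINES ==
[[24,5],[33,0]]
[[24,5],[33,0]]
[[24,5],[33,0],[34,12],[36,0]]
[[24,5],[33,0],[34,12],[36,5],[37,0]]
[[17,5],[34,12],[36,5],[37,0]]
[[17,5],[34,14],[38,0]]
[[17,5],[32,20],[38,0]]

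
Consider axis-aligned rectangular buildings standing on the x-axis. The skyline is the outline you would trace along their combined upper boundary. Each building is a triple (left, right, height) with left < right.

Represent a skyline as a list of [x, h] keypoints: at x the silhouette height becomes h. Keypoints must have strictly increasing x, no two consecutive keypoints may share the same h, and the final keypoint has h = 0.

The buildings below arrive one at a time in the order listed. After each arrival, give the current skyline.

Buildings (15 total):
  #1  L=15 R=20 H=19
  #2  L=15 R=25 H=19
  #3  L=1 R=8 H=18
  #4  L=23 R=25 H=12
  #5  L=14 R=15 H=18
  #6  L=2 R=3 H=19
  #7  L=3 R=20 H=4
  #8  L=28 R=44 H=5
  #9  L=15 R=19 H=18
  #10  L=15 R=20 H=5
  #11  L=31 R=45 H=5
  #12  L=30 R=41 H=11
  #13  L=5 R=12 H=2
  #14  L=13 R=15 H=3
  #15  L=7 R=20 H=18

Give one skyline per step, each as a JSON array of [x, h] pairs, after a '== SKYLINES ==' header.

== SKYLINES ==
[[15,19],[20,0]]
[[15,19],[25,0]]
[[1,18],[8,0],[15,19],[25,0]]
[[1,18],[8,0],[15,19],[25,0]]
[[1,18],[8,0],[14,18],[15,19],[25,0]]
[[1,18],[2,19],[3,18],[8,0],[14,18],[15,19],[25,0]]
[[1,18],[2,19],[3,18],[8,4],[14,18],[15,19],[25,0]]
[[1,18],[2,19],[3,18],[8,4],[14,18],[15,19],[25,0],[28,5],[44,0]]
[[1,18],[2,19],[3,18],[8,4],[14,18],[15,19],[25,0],[28,5],[44,0]]
[[1,18],[2,19],[3,18],[8,4],[14,18],[15,19],[25,0],[28,5],[44,0]]
[[1,18],[2,19],[3,18],[8,4],[14,18],[15,19],[25,0],[28,5],[45,0]]
[[1,18],[2,19],[3,18],[8,4],[14,18],[15,19],[25,0],[28,5],[30,11],[41,5],[45,0]]
[[1,18],[2,19],[3,18],[8,4],[14,18],[15,19],[25,0],[28,5],[30,11],[41,5],[45,0]]
[[1,18],[2,19],[3,18],[8,4],[14,18],[15,19],[25,0],[28,5],[30,11],[41,5],[45,0]]
[[1,18],[2,19],[3,18],[15,19],[25,0],[28,5],[30,11],[41,5],[45,0]]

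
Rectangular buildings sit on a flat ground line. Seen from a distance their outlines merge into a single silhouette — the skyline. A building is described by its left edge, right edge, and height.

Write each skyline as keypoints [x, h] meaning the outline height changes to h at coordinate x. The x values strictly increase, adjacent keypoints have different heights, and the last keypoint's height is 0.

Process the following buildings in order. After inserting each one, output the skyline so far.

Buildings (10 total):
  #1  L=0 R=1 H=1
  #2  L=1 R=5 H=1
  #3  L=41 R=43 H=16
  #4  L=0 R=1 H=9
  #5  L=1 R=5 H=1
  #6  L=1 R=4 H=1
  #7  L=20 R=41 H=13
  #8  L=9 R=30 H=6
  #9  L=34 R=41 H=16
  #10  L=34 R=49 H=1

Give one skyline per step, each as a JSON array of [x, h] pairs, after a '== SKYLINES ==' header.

== SKYLINES ==
[[0,1],[1,0]]
[[0,1],[5,0]]
[[0,1],[5,0],[41,16],[43,0]]
[[0,9],[1,1],[5,0],[41,16],[43,0]]
[[0,9],[1,1],[5,0],[41,16],[43,0]]
[[0,9],[1,1],[5,0],[41,16],[43,0]]
[[0,9],[1,1],[5,0],[20,13],[41,16],[43,0]]
[[0,9],[1,1],[5,0],[9,6],[20,13],[41,16],[43,0]]
[[0,9],[1,1],[5,0],[9,6],[20,13],[34,16],[43,0]]
[[0,9],[1,1],[5,0],[9,6],[20,13],[34,16],[43,1],[49,0]]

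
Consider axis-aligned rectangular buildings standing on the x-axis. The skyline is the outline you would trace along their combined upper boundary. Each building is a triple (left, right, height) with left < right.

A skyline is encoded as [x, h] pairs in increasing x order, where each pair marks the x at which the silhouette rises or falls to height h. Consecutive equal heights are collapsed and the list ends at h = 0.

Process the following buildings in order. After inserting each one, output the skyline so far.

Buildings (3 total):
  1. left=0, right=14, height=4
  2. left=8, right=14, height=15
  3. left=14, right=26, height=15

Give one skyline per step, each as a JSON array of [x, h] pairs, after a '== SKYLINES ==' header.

== SKYLINES ==
[[0,4],[14,0]]
[[0,4],[8,15],[14,0]]
[[0,4],[8,15],[26,0]]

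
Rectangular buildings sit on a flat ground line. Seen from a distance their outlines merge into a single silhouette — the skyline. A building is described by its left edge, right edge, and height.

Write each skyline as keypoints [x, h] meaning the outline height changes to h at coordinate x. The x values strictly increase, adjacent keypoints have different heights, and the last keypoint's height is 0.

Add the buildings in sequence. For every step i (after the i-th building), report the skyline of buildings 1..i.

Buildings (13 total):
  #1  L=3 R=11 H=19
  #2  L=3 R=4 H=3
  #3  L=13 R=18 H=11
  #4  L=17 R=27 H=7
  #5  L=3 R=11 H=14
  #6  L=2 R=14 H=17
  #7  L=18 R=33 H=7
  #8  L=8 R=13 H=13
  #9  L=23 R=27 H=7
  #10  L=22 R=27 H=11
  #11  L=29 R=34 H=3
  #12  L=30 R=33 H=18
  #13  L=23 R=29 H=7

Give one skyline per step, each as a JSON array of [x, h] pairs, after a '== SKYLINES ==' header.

== SKYLINES ==
[[3,19],[11,0]]
[[3,19],[11,0]]
[[3,19],[11,0],[13,11],[18,0]]
[[3,19],[11,0],[13,11],[18,7],[27,0]]
[[3,19],[11,0],[13,11],[18,7],[27,0]]
[[2,17],[3,19],[11,17],[14,11],[18,7],[27,0]]
[[2,17],[3,19],[11,17],[14,11],[18,7],[33,0]]
[[2,17],[3,19],[11,17],[14,11],[18,7],[33,0]]
[[2,17],[3,19],[11,17],[14,11],[18,7],[33,0]]
[[2,17],[3,19],[11,17],[14,11],[18,7],[22,11],[27,7],[33,0]]
[[2,17],[3,19],[11,17],[14,11],[18,7],[22,11],[27,7],[33,3],[34,0]]
[[2,17],[3,19],[11,17],[14,11],[18,7],[22,11],[27,7],[30,18],[33,3],[34,0]]
[[2,17],[3,19],[11,17],[14,11],[18,7],[22,11],[27,7],[30,18],[33,3],[34,0]]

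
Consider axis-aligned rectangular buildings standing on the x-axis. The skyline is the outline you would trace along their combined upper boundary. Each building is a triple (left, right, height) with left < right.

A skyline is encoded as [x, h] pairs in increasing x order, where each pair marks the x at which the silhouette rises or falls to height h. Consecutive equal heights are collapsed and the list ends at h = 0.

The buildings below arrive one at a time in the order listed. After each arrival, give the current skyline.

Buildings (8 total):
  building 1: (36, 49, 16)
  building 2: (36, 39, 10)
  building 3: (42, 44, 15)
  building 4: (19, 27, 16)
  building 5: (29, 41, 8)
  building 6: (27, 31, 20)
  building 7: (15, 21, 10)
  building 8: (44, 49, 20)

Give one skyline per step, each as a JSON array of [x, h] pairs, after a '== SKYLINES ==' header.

== SKYLINES ==
[[36,16],[49,0]]
[[36,16],[49,0]]
[[36,16],[49,0]]
[[19,16],[27,0],[36,16],[49,0]]
[[19,16],[27,0],[29,8],[36,16],[49,0]]
[[19,16],[27,20],[31,8],[36,16],[49,0]]
[[15,10],[19,16],[27,20],[31,8],[36,16],[49,0]]
[[15,10],[19,16],[27,20],[31,8],[36,16],[44,20],[49,0]]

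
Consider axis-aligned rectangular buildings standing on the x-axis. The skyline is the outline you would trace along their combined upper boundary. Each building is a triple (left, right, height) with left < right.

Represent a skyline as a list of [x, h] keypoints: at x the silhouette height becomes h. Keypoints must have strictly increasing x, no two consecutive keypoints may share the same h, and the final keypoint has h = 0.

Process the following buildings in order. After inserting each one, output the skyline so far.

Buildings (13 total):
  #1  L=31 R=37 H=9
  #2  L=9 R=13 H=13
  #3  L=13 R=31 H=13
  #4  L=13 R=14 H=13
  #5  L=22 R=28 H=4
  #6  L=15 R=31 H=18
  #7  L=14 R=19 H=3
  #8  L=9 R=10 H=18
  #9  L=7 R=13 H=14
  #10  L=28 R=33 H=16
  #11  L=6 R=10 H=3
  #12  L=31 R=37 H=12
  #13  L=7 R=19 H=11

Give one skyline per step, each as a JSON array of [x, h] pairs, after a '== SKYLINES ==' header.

== SKYLINES ==
[[31,9],[37,0]]
[[9,13],[13,0],[31,9],[37,0]]
[[9,13],[31,9],[37,0]]
[[9,13],[31,9],[37,0]]
[[9,13],[31,9],[37,0]]
[[9,13],[15,18],[31,9],[37,0]]
[[9,13],[15,18],[31,9],[37,0]]
[[9,18],[10,13],[15,18],[31,9],[37,0]]
[[7,14],[9,18],[10,14],[13,13],[15,18],[31,9],[37,0]]
[[7,14],[9,18],[10,14],[13,13],[15,18],[31,16],[33,9],[37,0]]
[[6,3],[7,14],[9,18],[10,14],[13,13],[15,18],[31,16],[33,9],[37,0]]
[[6,3],[7,14],[9,18],[10,14],[13,13],[15,18],[31,16],[33,12],[37,0]]
[[6,3],[7,14],[9,18],[10,14],[13,13],[15,18],[31,16],[33,12],[37,0]]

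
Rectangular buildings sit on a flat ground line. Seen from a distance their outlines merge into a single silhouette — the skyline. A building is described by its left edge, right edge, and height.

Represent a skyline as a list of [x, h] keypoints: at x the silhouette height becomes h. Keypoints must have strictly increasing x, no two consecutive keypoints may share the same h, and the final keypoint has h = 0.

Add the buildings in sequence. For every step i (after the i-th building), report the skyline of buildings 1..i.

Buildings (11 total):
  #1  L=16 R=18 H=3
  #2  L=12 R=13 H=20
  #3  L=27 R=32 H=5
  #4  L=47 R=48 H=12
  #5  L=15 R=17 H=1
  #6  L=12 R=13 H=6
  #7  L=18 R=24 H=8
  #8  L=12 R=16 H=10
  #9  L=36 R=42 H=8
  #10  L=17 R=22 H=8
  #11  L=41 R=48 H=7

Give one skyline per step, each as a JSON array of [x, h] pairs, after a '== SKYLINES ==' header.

== SKYLINES ==
[[16,3],[18,0]]
[[12,20],[13,0],[16,3],[18,0]]
[[12,20],[13,0],[16,3],[18,0],[27,5],[32,0]]
[[12,20],[13,0],[16,3],[18,0],[27,5],[32,0],[47,12],[48,0]]
[[12,20],[13,0],[15,1],[16,3],[18,0],[27,5],[32,0],[47,12],[48,0]]
[[12,20],[13,0],[15,1],[16,3],[18,0],[27,5],[32,0],[47,12],[48,0]]
[[12,20],[13,0],[15,1],[16,3],[18,8],[24,0],[27,5],[32,0],[47,12],[48,0]]
[[12,20],[13,10],[16,3],[18,8],[24,0],[27,5],[32,0],[47,12],[48,0]]
[[12,20],[13,10],[16,3],[18,8],[24,0],[27,5],[32,0],[36,8],[42,0],[47,12],[48,0]]
[[12,20],[13,10],[16,3],[17,8],[24,0],[27,5],[32,0],[36,8],[42,0],[47,12],[48,0]]
[[12,20],[13,10],[16,3],[17,8],[24,0],[27,5],[32,0],[36,8],[42,7],[47,12],[48,0]]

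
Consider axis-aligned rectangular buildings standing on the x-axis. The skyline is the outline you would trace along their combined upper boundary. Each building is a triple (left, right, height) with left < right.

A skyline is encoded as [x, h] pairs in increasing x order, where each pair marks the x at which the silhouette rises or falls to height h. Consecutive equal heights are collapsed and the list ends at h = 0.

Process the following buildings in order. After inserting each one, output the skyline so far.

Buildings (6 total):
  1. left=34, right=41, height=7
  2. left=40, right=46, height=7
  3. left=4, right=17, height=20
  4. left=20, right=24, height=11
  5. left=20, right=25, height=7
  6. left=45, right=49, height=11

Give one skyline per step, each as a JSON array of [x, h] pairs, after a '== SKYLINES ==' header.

== SKYLINES ==
[[34,7],[41,0]]
[[34,7],[46,0]]
[[4,20],[17,0],[34,7],[46,0]]
[[4,20],[17,0],[20,11],[24,0],[34,7],[46,0]]
[[4,20],[17,0],[20,11],[24,7],[25,0],[34,7],[46,0]]
[[4,20],[17,0],[20,11],[24,7],[25,0],[34,7],[45,11],[49,0]]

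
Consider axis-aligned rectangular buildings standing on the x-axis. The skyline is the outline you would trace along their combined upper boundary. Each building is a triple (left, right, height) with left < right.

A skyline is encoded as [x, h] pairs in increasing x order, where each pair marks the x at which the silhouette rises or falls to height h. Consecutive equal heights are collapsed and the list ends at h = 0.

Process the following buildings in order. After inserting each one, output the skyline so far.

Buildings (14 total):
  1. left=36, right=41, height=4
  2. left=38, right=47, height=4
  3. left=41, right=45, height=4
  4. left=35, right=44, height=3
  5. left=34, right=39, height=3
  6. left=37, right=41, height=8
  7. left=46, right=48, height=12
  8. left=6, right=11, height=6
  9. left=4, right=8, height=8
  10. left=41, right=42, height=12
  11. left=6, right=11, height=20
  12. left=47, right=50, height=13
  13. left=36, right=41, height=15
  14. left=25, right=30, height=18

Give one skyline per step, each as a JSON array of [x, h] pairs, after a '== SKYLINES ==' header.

== SKYLINES ==
[[36,4],[41,0]]
[[36,4],[47,0]]
[[36,4],[47,0]]
[[35,3],[36,4],[47,0]]
[[34,3],[36,4],[47,0]]
[[34,3],[36,4],[37,8],[41,4],[47,0]]
[[34,3],[36,4],[37,8],[41,4],[46,12],[48,0]]
[[6,6],[11,0],[34,3],[36,4],[37,8],[41,4],[46,12],[48,0]]
[[4,8],[8,6],[11,0],[34,3],[36,4],[37,8],[41,4],[46,12],[48,0]]
[[4,8],[8,6],[11,0],[34,3],[36,4],[37,8],[41,12],[42,4],[46,12],[48,0]]
[[4,8],[6,20],[11,0],[34,3],[36,4],[37,8],[41,12],[42,4],[46,12],[48,0]]
[[4,8],[6,20],[11,0],[34,3],[36,4],[37,8],[41,12],[42,4],[46,12],[47,13],[50,0]]
[[4,8],[6,20],[11,0],[34,3],[36,15],[41,12],[42,4],[46,12],[47,13],[50,0]]
[[4,8],[6,20],[11,0],[25,18],[30,0],[34,3],[36,15],[41,12],[42,4],[46,12],[47,13],[50,0]]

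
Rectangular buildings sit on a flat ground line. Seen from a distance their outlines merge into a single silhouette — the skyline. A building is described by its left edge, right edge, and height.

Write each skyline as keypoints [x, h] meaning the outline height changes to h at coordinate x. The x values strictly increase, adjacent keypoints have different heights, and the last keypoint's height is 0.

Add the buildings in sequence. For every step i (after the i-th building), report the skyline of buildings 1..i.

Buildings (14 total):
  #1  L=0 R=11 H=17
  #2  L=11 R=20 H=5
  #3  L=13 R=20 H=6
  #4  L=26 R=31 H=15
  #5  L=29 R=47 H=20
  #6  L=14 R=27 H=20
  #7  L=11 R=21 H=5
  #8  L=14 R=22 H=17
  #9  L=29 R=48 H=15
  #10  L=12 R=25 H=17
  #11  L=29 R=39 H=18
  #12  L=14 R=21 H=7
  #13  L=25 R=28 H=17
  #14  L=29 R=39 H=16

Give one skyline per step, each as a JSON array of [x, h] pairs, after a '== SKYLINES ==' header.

== SKYLINES ==
[[0,17],[11,0]]
[[0,17],[11,5],[20,0]]
[[0,17],[11,5],[13,6],[20,0]]
[[0,17],[11,5],[13,6],[20,0],[26,15],[31,0]]
[[0,17],[11,5],[13,6],[20,0],[26,15],[29,20],[47,0]]
[[0,17],[11,5],[13,6],[14,20],[27,15],[29,20],[47,0]]
[[0,17],[11,5],[13,6],[14,20],[27,15],[29,20],[47,0]]
[[0,17],[11,5],[13,6],[14,20],[27,15],[29,20],[47,0]]
[[0,17],[11,5],[13,6],[14,20],[27,15],[29,20],[47,15],[48,0]]
[[0,17],[11,5],[12,17],[14,20],[27,15],[29,20],[47,15],[48,0]]
[[0,17],[11,5],[12,17],[14,20],[27,15],[29,20],[47,15],[48,0]]
[[0,17],[11,5],[12,17],[14,20],[27,15],[29,20],[47,15],[48,0]]
[[0,17],[11,5],[12,17],[14,20],[27,17],[28,15],[29,20],[47,15],[48,0]]
[[0,17],[11,5],[12,17],[14,20],[27,17],[28,15],[29,20],[47,15],[48,0]]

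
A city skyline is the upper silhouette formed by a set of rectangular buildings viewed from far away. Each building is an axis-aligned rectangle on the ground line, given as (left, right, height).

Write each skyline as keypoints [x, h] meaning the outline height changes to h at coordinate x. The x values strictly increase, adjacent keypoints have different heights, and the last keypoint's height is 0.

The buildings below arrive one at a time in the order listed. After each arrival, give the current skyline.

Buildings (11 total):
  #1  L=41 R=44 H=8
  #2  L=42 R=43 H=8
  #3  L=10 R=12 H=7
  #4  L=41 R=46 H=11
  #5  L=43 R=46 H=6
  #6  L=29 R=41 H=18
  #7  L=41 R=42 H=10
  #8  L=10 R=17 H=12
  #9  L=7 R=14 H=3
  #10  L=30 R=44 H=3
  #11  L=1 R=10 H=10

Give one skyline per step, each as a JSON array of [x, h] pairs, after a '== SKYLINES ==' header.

== SKYLINES ==
[[41,8],[44,0]]
[[41,8],[44,0]]
[[10,7],[12,0],[41,8],[44,0]]
[[10,7],[12,0],[41,11],[46,0]]
[[10,7],[12,0],[41,11],[46,0]]
[[10,7],[12,0],[29,18],[41,11],[46,0]]
[[10,7],[12,0],[29,18],[41,11],[46,0]]
[[10,12],[17,0],[29,18],[41,11],[46,0]]
[[7,3],[10,12],[17,0],[29,18],[41,11],[46,0]]
[[7,3],[10,12],[17,0],[29,18],[41,11],[46,0]]
[[1,10],[10,12],[17,0],[29,18],[41,11],[46,0]]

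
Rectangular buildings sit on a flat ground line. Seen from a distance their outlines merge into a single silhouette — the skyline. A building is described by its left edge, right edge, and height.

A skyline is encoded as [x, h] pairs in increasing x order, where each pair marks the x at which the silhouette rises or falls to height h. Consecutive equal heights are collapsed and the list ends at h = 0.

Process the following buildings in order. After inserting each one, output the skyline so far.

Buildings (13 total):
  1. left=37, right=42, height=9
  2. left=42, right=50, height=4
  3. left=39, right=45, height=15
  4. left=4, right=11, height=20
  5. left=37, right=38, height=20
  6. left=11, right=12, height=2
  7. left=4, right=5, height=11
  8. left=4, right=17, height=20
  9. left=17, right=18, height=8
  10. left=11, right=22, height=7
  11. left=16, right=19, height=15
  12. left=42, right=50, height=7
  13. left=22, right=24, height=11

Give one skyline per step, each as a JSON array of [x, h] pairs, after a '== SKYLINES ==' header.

== SKYLINES ==
[[37,9],[42,0]]
[[37,9],[42,4],[50,0]]
[[37,9],[39,15],[45,4],[50,0]]
[[4,20],[11,0],[37,9],[39,15],[45,4],[50,0]]
[[4,20],[11,0],[37,20],[38,9],[39,15],[45,4],[50,0]]
[[4,20],[11,2],[12,0],[37,20],[38,9],[39,15],[45,4],[50,0]]
[[4,20],[11,2],[12,0],[37,20],[38,9],[39,15],[45,4],[50,0]]
[[4,20],[17,0],[37,20],[38,9],[39,15],[45,4],[50,0]]
[[4,20],[17,8],[18,0],[37,20],[38,9],[39,15],[45,4],[50,0]]
[[4,20],[17,8],[18,7],[22,0],[37,20],[38,9],[39,15],[45,4],[50,0]]
[[4,20],[17,15],[19,7],[22,0],[37,20],[38,9],[39,15],[45,4],[50,0]]
[[4,20],[17,15],[19,7],[22,0],[37,20],[38,9],[39,15],[45,7],[50,0]]
[[4,20],[17,15],[19,7],[22,11],[24,0],[37,20],[38,9],[39,15],[45,7],[50,0]]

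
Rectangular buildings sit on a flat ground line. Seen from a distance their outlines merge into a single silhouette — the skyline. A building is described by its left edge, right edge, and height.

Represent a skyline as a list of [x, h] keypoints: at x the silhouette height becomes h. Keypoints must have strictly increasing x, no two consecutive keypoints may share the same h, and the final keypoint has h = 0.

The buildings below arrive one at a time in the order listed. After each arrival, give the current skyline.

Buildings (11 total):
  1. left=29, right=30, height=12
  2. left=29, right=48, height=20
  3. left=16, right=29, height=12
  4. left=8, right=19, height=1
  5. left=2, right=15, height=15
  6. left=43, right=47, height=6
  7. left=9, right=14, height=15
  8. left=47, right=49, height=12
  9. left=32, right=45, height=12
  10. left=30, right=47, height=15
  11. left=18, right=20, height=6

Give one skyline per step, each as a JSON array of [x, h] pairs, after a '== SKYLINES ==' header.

== SKYLINES ==
[[29,12],[30,0]]
[[29,20],[48,0]]
[[16,12],[29,20],[48,0]]
[[8,1],[16,12],[29,20],[48,0]]
[[2,15],[15,1],[16,12],[29,20],[48,0]]
[[2,15],[15,1],[16,12],[29,20],[48,0]]
[[2,15],[15,1],[16,12],[29,20],[48,0]]
[[2,15],[15,1],[16,12],[29,20],[48,12],[49,0]]
[[2,15],[15,1],[16,12],[29,20],[48,12],[49,0]]
[[2,15],[15,1],[16,12],[29,20],[48,12],[49,0]]
[[2,15],[15,1],[16,12],[29,20],[48,12],[49,0]]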